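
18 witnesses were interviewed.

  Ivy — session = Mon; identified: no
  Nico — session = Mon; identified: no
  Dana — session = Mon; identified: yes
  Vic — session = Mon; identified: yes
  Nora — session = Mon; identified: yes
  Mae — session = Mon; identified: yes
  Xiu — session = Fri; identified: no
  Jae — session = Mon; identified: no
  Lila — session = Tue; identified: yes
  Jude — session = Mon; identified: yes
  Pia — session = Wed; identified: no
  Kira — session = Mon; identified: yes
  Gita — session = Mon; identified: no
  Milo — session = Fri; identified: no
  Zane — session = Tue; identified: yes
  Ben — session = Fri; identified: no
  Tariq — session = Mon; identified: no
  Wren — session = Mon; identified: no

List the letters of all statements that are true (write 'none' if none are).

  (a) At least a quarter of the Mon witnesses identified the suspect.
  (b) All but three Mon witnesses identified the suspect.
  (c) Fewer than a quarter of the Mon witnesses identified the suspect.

(a)

|A| = 12, |A ∩ B| = 6, |A ∖ B| = 6.
(a) |A ∩ B| / |A| ≥ 1/4: holds.
(b) |A ∖ B| = 3: fails.
(c) |A ∩ B| / |A| < 1/4: fails.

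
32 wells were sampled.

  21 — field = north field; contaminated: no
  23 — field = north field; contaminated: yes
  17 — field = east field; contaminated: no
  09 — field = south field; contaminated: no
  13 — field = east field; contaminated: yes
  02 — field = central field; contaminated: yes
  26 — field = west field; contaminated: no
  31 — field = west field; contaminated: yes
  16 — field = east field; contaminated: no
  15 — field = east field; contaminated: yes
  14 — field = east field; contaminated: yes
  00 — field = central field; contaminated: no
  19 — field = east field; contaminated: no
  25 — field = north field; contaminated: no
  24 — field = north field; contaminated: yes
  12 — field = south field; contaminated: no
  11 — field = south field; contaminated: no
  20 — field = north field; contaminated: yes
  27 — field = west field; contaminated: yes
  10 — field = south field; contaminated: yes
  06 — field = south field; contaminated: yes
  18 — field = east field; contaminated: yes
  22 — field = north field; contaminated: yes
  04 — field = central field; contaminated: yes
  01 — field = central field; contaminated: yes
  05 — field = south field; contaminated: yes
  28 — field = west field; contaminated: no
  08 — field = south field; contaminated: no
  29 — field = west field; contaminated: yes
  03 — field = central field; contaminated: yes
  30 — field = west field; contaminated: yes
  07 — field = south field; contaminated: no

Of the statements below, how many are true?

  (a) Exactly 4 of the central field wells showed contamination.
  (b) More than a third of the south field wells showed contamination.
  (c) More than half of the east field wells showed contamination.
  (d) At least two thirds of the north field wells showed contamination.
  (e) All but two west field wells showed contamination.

(a) central field: |A| = 5, |A ∩ B| = 4; needs |A ∩ B| = 4 — true.
(b) south field: |A| = 8, |A ∩ B| = 3; needs |A ∩ B| / |A| > 1/3 — true.
(c) east field: |A| = 7, |A ∩ B| = 4; needs |A ∩ B| > |A ∖ B| — true.
(d) north field: |A| = 6, |A ∩ B| = 4; needs |A ∩ B| / |A| ≥ 2/3 — true.
(e) west field: |A| = 6, |A ∩ B| = 4; needs |A ∖ B| = 2 — true.

5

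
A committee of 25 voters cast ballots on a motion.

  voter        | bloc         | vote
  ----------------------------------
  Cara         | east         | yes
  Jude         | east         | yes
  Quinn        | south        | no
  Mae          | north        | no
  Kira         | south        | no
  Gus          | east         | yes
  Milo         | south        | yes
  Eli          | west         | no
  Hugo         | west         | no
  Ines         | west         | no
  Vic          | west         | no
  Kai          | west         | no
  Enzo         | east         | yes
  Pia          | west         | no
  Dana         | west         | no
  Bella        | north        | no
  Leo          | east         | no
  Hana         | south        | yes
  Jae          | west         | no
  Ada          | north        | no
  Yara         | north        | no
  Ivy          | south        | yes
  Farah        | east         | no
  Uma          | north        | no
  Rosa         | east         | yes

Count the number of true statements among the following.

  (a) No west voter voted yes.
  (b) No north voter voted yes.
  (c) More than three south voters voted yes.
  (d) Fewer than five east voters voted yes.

2

(a) west: |A| = 8, |A ∩ B| = 0; needs A ∩ B = ∅ (|A ∩ B| = 0) — true.
(b) north: |A| = 5, |A ∩ B| = 0; needs A ∩ B = ∅ (|A ∩ B| = 0) — true.
(c) south: |A| = 5, |A ∩ B| = 3; needs |A ∩ B| > 3 — false.
(d) east: |A| = 7, |A ∩ B| = 5; needs |A ∩ B| < 5 — false.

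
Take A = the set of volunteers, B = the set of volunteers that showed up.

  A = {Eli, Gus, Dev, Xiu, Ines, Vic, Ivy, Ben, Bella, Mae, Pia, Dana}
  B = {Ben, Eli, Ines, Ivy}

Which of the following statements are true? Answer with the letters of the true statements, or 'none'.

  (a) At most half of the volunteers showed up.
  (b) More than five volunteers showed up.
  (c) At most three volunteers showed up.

(a)

|A| = 12, |A ∩ B| = 4, |A ∖ B| = 8.
(a) |A ∩ B| ≤ |A ∖ B|: holds.
(b) |A ∩ B| > 5: fails.
(c) |A ∩ B| ≤ 3: fails.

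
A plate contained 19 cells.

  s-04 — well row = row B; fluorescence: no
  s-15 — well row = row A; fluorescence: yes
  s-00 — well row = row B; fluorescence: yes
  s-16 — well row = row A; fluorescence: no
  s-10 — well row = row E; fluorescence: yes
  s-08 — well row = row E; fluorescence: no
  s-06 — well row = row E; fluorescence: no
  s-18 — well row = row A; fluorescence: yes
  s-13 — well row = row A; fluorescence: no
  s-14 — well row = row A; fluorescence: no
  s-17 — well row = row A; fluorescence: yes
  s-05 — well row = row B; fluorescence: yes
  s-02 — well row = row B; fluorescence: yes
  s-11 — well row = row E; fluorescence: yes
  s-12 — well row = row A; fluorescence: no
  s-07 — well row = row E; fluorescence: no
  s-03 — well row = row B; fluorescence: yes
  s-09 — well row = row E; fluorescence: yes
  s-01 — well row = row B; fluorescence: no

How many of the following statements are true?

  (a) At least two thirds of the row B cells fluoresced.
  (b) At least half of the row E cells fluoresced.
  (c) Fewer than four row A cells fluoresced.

3

(a) row B: |A| = 6, |A ∩ B| = 4; needs |A ∩ B| / |A| ≥ 2/3 — true.
(b) row E: |A| = 6, |A ∩ B| = 3; needs |A ∩ B| ≥ |A ∖ B| — true.
(c) row A: |A| = 7, |A ∩ B| = 3; needs |A ∩ B| < 4 — true.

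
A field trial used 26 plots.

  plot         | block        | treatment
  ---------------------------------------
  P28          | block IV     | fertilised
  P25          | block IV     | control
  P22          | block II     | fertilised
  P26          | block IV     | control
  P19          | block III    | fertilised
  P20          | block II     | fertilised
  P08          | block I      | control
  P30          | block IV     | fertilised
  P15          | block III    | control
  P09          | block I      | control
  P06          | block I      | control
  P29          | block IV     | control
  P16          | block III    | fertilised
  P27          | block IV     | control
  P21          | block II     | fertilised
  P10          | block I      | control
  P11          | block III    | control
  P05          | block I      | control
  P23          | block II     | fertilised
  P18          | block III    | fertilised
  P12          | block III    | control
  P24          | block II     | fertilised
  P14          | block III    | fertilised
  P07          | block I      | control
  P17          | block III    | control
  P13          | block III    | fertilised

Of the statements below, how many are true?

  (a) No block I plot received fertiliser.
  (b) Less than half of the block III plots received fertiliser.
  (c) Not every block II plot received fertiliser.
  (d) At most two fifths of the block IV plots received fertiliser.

(a) block I: |A| = 6, |A ∩ B| = 0; needs A ∩ B = ∅ (|A ∩ B| = 0) — true.
(b) block III: |A| = 9, |A ∩ B| = 5; needs |A ∩ B| < |A ∖ B| — false.
(c) block II: |A| = 5, |A ∩ B| = 5; needs A ⊄ B (|A ∖ B| ≥ 1) — false.
(d) block IV: |A| = 6, |A ∩ B| = 2; needs |A ∩ B| / |A| ≤ 2/5 — true.

2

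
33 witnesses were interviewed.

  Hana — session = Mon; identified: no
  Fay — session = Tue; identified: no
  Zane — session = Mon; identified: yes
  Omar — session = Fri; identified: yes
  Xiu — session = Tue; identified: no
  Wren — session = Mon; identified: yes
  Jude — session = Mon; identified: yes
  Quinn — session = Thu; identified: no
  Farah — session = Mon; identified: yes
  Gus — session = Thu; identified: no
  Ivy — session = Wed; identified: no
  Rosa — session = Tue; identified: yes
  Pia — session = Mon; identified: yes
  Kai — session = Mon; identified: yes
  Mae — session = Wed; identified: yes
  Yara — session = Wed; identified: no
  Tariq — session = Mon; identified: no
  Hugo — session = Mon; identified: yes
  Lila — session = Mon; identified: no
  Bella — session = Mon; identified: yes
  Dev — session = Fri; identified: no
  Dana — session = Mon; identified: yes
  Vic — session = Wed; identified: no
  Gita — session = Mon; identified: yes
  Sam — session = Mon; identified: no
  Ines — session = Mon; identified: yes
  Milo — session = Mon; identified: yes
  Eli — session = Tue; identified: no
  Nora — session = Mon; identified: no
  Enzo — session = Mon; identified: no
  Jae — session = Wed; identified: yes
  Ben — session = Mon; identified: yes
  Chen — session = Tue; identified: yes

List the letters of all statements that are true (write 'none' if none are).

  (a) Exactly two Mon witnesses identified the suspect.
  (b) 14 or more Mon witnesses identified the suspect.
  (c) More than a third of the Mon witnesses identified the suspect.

|A| = 19, |A ∩ B| = 13, |A ∖ B| = 6.
(a) |A ∩ B| = 2: fails.
(b) |A ∩ B| ≥ 14: fails.
(c) |A ∩ B| / |A| > 1/3: holds.

(c)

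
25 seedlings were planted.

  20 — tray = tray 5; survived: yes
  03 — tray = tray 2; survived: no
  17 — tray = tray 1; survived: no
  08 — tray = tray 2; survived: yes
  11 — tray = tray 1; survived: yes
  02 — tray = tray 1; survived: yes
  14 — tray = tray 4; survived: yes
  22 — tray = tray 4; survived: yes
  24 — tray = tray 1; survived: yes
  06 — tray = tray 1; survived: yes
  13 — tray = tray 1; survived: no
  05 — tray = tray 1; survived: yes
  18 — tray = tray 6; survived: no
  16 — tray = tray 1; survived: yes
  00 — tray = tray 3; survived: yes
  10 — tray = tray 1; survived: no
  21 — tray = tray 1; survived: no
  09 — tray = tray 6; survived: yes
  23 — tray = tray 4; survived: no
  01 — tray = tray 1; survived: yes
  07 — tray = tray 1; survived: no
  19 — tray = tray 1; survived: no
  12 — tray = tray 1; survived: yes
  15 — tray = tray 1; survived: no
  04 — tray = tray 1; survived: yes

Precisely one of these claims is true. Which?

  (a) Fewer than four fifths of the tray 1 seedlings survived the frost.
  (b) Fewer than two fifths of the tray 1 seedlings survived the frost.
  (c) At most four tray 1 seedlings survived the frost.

(a)

|A| = 16, |A ∩ B| = 9, |A ∖ B| = 7.
(a) requires |A ∩ B| / |A| < 4/5: true.
(b) requires |A ∩ B| / |A| < 2/5: false.
(c) requires |A ∩ B| ≤ 4: false.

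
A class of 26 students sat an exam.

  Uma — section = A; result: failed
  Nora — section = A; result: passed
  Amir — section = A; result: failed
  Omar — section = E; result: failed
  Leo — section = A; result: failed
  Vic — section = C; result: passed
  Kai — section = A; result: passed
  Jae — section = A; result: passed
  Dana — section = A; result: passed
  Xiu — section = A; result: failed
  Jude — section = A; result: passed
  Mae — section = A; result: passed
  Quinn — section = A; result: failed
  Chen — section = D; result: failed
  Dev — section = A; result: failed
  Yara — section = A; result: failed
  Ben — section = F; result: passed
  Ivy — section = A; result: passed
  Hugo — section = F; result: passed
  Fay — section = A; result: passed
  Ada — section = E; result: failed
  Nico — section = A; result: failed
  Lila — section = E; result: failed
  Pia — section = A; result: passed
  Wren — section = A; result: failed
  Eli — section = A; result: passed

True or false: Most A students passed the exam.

Truth condition: |A ∩ B| > |A ∖ B|.
|A| = 19, |A ∩ B| = 10, |A ∖ B| = 9.
10 > 9, so the statement is true.

True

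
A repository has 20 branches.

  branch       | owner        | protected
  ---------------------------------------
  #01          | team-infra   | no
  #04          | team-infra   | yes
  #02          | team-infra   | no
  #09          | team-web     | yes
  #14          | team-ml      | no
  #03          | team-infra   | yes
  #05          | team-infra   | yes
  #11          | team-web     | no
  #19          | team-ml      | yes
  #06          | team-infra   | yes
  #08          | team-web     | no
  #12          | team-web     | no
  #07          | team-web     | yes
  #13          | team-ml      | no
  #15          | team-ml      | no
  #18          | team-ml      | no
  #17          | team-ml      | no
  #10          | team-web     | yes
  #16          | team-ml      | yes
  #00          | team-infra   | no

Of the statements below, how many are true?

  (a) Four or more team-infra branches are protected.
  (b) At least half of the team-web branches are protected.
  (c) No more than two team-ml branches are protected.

3

(a) team-infra: |A| = 7, |A ∩ B| = 4; needs |A ∩ B| ≥ 4 — true.
(b) team-web: |A| = 6, |A ∩ B| = 3; needs |A ∩ B| ≥ |A ∖ B| — true.
(c) team-ml: |A| = 7, |A ∩ B| = 2; needs |A ∩ B| ≤ 2 — true.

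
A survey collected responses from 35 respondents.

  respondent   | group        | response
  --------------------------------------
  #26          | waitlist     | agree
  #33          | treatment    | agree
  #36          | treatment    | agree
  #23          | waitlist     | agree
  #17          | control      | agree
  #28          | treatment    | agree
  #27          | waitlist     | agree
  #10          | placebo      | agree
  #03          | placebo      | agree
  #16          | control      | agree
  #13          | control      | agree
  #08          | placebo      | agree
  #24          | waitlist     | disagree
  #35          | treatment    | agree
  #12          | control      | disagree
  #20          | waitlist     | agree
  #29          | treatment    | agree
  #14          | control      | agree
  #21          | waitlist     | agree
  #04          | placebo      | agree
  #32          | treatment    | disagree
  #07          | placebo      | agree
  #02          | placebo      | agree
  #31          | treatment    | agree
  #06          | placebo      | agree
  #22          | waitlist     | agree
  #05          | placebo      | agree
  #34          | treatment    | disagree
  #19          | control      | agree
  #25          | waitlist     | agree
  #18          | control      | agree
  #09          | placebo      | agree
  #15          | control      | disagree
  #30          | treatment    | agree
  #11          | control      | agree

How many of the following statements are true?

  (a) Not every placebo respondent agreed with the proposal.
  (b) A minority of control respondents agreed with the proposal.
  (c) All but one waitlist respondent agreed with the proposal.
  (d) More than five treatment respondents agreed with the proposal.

(a) placebo: |A| = 9, |A ∩ B| = 9; needs A ⊄ B (|A ∖ B| ≥ 1) — false.
(b) control: |A| = 9, |A ∩ B| = 7; needs |A ∩ B| < |A ∖ B| — false.
(c) waitlist: |A| = 8, |A ∩ B| = 7; needs |A ∖ B| = 1 — true.
(d) treatment: |A| = 9, |A ∩ B| = 7; needs |A ∩ B| > 5 — true.

2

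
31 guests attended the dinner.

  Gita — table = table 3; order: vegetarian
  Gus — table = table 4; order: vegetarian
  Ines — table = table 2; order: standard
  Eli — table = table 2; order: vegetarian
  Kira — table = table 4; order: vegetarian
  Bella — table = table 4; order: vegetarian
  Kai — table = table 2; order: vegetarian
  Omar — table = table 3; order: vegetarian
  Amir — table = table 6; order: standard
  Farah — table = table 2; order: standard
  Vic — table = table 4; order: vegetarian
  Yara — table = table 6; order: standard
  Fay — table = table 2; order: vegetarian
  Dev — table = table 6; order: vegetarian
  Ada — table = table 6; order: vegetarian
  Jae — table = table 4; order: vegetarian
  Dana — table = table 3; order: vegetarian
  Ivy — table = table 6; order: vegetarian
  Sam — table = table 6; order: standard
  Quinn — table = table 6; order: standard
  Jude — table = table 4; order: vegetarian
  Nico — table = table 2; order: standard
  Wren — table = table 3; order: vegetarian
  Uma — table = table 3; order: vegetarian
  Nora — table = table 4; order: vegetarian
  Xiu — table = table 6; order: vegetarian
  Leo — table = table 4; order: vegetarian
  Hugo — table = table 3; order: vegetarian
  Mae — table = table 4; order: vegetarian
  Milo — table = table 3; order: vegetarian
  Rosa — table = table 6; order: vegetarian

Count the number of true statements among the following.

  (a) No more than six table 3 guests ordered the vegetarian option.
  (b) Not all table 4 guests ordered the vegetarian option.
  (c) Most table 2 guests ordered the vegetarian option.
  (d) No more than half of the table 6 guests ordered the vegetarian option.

(a) table 3: |A| = 7, |A ∩ B| = 7; needs |A ∩ B| ≤ 6 — false.
(b) table 4: |A| = 9, |A ∩ B| = 9; needs A ⊄ B (|A ∖ B| ≥ 1) — false.
(c) table 2: |A| = 6, |A ∩ B| = 3; needs |A ∩ B| > |A ∖ B| — false.
(d) table 6: |A| = 9, |A ∩ B| = 5; needs |A ∩ B| ≤ |A ∖ B| — false.

0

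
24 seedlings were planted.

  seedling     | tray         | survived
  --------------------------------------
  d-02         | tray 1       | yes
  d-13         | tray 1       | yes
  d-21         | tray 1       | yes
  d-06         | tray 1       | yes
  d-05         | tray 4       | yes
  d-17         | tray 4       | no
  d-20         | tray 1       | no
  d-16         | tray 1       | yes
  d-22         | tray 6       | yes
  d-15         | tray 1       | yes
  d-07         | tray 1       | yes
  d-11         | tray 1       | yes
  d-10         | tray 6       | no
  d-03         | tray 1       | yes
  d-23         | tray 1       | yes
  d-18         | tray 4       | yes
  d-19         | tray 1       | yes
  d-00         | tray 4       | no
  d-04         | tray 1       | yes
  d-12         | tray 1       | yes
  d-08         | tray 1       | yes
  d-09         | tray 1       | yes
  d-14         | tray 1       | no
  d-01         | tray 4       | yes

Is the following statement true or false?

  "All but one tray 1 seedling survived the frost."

Truth condition: |A ∖ B| = 1.
|A| = 17, |A ∩ B| = 15, |A ∖ B| = 2.
|A ∖ B| = 2, so the statement is false.

False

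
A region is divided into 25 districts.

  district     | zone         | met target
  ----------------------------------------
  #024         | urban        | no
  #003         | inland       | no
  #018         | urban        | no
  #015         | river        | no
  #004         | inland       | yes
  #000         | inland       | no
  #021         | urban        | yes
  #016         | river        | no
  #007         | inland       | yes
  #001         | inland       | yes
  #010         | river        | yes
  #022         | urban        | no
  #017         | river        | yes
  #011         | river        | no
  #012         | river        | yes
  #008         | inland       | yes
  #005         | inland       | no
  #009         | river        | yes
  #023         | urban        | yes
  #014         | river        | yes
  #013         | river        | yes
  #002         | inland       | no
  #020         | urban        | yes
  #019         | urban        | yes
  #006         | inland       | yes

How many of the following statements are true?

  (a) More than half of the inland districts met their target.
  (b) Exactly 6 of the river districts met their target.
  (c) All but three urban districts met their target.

3

(a) inland: |A| = 9, |A ∩ B| = 5; needs |A ∩ B| > |A ∖ B| — true.
(b) river: |A| = 9, |A ∩ B| = 6; needs |A ∩ B| = 6 — true.
(c) urban: |A| = 7, |A ∩ B| = 4; needs |A ∖ B| = 3 — true.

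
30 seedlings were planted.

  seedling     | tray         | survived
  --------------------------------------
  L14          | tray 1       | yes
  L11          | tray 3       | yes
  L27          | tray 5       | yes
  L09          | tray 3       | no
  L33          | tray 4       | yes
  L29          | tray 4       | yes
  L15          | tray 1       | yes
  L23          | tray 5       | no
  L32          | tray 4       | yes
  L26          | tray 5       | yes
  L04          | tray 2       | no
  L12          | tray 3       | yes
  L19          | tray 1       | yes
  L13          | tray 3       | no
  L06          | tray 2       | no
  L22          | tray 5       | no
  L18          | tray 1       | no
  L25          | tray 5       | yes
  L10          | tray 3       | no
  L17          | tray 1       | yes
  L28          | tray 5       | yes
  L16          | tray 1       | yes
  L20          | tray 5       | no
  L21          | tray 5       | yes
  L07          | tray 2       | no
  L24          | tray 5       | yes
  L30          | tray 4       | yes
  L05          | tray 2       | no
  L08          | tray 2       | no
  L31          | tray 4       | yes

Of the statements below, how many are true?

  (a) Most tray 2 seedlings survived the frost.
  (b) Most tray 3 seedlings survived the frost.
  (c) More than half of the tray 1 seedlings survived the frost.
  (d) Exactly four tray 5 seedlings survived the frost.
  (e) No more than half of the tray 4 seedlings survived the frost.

(a) tray 2: |A| = 5, |A ∩ B| = 0; needs |A ∩ B| > |A ∖ B| — false.
(b) tray 3: |A| = 5, |A ∩ B| = 2; needs |A ∩ B| > |A ∖ B| — false.
(c) tray 1: |A| = 6, |A ∩ B| = 5; needs |A ∩ B| > |A ∖ B| — true.
(d) tray 5: |A| = 9, |A ∩ B| = 6; needs |A ∩ B| = 4 — false.
(e) tray 4: |A| = 5, |A ∩ B| = 5; needs |A ∩ B| ≤ |A ∖ B| — false.

1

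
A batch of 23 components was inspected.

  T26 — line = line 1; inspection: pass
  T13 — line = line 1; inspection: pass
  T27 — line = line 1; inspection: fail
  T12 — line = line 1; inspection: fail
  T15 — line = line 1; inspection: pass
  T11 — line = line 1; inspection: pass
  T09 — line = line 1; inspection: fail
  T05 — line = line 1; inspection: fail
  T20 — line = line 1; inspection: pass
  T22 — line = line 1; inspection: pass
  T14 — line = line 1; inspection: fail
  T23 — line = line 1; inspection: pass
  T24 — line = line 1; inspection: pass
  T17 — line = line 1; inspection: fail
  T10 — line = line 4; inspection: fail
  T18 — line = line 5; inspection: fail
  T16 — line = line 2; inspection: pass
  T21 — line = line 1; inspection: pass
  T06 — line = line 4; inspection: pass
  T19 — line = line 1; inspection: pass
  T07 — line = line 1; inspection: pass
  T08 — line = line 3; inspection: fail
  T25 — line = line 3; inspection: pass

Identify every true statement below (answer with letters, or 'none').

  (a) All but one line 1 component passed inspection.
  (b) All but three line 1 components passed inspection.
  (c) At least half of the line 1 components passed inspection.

|A| = 17, |A ∩ B| = 11, |A ∖ B| = 6.
(a) |A ∖ B| = 1: fails.
(b) |A ∖ B| = 3: fails.
(c) |A ∩ B| ≥ |A ∖ B|: holds.

(c)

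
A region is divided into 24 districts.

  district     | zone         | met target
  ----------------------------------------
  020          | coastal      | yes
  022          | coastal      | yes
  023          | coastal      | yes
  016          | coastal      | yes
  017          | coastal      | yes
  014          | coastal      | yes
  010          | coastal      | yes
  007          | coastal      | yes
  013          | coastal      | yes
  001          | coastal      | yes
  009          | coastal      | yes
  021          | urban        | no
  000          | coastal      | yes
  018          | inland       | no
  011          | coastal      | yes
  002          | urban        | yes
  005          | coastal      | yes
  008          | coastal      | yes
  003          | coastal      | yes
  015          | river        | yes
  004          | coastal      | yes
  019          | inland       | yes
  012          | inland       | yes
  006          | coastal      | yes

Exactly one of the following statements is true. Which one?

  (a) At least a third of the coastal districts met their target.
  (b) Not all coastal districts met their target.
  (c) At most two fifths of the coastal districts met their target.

|A| = 18, |A ∩ B| = 18, |A ∖ B| = 0.
(a) requires |A ∩ B| / |A| ≥ 1/3: true.
(b) requires A ⊄ B (|A ∖ B| ≥ 1): false.
(c) requires |A ∩ B| / |A| ≤ 2/5: false.

(a)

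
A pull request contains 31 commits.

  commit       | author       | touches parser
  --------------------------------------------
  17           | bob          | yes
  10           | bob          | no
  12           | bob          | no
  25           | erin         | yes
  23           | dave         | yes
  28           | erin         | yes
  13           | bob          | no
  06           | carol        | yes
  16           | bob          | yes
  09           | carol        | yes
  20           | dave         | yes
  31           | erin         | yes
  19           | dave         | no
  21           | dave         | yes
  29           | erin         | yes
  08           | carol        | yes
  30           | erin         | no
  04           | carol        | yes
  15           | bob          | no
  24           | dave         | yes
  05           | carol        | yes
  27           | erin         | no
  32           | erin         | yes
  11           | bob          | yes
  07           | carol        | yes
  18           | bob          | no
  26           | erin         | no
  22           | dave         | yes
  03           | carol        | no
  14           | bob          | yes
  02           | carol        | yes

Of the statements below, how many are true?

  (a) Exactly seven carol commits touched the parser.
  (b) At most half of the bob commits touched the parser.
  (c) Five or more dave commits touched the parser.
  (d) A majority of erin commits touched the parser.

(a) carol: |A| = 8, |A ∩ B| = 7; needs |A ∩ B| = 7 — true.
(b) bob: |A| = 9, |A ∩ B| = 4; needs |A ∩ B| ≤ |A ∖ B| — true.
(c) dave: |A| = 6, |A ∩ B| = 5; needs |A ∩ B| ≥ 5 — true.
(d) erin: |A| = 8, |A ∩ B| = 5; needs |A ∩ B| > |A ∖ B| — true.

4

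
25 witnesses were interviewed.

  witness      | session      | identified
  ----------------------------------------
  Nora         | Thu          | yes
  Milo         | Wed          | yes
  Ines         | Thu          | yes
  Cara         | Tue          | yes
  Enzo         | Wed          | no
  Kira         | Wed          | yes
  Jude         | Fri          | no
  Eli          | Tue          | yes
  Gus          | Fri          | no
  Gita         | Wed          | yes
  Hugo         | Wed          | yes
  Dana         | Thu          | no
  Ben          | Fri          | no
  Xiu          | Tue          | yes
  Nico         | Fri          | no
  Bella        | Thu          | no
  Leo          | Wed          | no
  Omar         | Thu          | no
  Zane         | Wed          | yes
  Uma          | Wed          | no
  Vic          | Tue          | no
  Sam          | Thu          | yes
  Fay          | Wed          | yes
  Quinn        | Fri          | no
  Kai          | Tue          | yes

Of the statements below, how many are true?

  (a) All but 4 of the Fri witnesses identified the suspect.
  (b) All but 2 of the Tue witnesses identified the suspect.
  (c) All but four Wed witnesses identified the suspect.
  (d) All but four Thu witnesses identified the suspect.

0

(a) Fri: |A| = 5, |A ∩ B| = 0; needs |A ∖ B| = 4 — false.
(b) Tue: |A| = 5, |A ∩ B| = 4; needs |A ∖ B| = 2 — false.
(c) Wed: |A| = 9, |A ∩ B| = 6; needs |A ∖ B| = 4 — false.
(d) Thu: |A| = 6, |A ∩ B| = 3; needs |A ∖ B| = 4 — false.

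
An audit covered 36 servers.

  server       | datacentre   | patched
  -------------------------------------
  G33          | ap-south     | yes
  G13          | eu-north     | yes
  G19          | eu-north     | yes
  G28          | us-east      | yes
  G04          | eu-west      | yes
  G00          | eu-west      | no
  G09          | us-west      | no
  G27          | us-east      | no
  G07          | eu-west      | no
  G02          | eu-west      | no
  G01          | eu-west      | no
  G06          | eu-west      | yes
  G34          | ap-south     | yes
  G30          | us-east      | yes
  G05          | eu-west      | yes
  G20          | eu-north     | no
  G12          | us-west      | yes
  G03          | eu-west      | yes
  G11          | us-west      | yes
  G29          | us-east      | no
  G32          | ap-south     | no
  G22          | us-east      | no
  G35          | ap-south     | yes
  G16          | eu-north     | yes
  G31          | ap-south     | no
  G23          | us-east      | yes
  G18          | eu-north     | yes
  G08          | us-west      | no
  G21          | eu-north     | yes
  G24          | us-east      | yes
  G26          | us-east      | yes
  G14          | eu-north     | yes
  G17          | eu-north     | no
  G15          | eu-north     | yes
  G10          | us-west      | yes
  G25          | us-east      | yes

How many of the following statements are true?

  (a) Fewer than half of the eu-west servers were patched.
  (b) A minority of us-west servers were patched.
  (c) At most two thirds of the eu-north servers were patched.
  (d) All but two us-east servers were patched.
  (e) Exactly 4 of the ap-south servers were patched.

0

(a) eu-west: |A| = 8, |A ∩ B| = 4; needs |A ∩ B| < |A ∖ B| — false.
(b) us-west: |A| = 5, |A ∩ B| = 3; needs |A ∩ B| < |A ∖ B| — false.
(c) eu-north: |A| = 9, |A ∩ B| = 7; needs |A ∩ B| / |A| ≤ 2/3 — false.
(d) us-east: |A| = 9, |A ∩ B| = 6; needs |A ∖ B| = 2 — false.
(e) ap-south: |A| = 5, |A ∩ B| = 3; needs |A ∩ B| = 4 — false.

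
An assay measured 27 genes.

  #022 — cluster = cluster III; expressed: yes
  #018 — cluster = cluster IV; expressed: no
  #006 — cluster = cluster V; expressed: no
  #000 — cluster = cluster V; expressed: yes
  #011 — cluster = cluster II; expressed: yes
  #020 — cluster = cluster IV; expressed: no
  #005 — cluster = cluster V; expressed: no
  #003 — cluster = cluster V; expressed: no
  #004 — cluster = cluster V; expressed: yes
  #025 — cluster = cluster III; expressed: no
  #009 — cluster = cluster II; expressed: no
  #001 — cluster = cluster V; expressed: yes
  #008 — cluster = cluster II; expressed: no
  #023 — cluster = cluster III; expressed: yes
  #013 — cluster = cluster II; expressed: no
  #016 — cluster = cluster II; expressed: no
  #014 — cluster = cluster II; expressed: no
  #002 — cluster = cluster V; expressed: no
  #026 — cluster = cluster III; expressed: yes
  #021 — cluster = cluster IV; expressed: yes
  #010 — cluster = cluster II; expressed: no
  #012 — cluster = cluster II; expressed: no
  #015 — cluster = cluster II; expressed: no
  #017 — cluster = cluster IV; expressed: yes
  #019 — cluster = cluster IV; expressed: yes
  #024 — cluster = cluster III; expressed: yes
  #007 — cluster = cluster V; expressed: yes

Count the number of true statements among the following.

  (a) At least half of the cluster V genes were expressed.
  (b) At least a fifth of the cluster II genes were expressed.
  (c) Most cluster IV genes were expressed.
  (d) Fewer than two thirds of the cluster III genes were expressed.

(a) cluster V: |A| = 8, |A ∩ B| = 4; needs |A ∩ B| ≥ |A ∖ B| — true.
(b) cluster II: |A| = 9, |A ∩ B| = 1; needs |A ∩ B| / |A| ≥ 1/5 — false.
(c) cluster IV: |A| = 5, |A ∩ B| = 3; needs |A ∩ B| > |A ∖ B| — true.
(d) cluster III: |A| = 5, |A ∩ B| = 4; needs |A ∩ B| / |A| < 2/3 — false.

2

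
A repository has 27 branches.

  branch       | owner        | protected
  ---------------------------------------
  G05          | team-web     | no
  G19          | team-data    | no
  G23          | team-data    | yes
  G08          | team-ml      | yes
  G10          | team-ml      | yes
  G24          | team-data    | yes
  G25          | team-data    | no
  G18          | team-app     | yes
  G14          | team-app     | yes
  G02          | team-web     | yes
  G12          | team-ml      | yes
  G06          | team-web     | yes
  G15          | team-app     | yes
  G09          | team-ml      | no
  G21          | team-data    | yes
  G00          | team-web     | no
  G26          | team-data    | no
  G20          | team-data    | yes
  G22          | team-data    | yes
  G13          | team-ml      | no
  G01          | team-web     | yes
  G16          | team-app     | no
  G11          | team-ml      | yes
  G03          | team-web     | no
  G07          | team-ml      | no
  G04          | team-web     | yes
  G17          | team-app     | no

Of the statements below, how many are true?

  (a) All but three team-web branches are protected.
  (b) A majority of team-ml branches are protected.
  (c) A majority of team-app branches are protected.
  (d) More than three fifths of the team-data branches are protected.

4

(a) team-web: |A| = 7, |A ∩ B| = 4; needs |A ∖ B| = 3 — true.
(b) team-ml: |A| = 7, |A ∩ B| = 4; needs |A ∩ B| > |A ∖ B| — true.
(c) team-app: |A| = 5, |A ∩ B| = 3; needs |A ∩ B| > |A ∖ B| — true.
(d) team-data: |A| = 8, |A ∩ B| = 5; needs |A ∩ B| / |A| > 3/5 — true.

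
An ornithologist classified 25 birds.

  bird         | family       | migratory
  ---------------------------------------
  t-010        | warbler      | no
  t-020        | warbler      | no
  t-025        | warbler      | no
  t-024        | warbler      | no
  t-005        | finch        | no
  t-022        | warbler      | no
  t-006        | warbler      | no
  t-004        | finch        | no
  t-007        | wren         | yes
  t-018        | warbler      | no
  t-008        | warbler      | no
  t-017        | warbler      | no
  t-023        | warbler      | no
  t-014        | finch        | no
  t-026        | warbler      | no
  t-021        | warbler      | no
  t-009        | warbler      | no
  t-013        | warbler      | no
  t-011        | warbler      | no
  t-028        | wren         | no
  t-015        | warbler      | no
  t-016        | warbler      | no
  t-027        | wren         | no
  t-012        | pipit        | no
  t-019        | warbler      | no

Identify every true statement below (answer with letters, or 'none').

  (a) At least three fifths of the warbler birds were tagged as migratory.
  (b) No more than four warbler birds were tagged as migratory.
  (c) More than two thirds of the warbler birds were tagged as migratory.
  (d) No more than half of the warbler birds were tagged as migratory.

(b), (d)

|A| = 18, |A ∩ B| = 0, |A ∖ B| = 18.
(a) |A ∩ B| / |A| ≥ 3/5: fails.
(b) |A ∩ B| ≤ 4: holds.
(c) |A ∩ B| / |A| > 2/3: fails.
(d) |A ∩ B| ≤ |A ∖ B|: holds.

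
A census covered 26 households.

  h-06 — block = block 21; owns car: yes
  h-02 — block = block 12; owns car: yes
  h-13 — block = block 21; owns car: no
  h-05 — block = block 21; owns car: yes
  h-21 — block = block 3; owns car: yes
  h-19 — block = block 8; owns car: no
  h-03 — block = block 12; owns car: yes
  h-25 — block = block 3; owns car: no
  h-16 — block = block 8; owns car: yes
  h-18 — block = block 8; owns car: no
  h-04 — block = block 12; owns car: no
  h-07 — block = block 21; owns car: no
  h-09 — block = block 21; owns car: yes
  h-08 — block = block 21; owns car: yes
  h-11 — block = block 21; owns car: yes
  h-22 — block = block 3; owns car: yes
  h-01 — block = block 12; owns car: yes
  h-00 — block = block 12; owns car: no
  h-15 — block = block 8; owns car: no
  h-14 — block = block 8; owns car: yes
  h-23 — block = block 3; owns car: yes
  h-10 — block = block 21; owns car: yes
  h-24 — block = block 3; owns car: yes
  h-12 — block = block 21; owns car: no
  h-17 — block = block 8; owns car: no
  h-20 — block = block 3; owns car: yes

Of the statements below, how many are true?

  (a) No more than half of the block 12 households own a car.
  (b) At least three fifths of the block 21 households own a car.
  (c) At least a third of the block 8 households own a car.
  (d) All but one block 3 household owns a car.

(a) block 12: |A| = 5, |A ∩ B| = 3; needs |A ∩ B| ≤ |A ∖ B| — false.
(b) block 21: |A| = 9, |A ∩ B| = 6; needs |A ∩ B| / |A| ≥ 3/5 — true.
(c) block 8: |A| = 6, |A ∩ B| = 2; needs |A ∩ B| / |A| ≥ 1/3 — true.
(d) block 3: |A| = 6, |A ∩ B| = 5; needs |A ∖ B| = 1 — true.

3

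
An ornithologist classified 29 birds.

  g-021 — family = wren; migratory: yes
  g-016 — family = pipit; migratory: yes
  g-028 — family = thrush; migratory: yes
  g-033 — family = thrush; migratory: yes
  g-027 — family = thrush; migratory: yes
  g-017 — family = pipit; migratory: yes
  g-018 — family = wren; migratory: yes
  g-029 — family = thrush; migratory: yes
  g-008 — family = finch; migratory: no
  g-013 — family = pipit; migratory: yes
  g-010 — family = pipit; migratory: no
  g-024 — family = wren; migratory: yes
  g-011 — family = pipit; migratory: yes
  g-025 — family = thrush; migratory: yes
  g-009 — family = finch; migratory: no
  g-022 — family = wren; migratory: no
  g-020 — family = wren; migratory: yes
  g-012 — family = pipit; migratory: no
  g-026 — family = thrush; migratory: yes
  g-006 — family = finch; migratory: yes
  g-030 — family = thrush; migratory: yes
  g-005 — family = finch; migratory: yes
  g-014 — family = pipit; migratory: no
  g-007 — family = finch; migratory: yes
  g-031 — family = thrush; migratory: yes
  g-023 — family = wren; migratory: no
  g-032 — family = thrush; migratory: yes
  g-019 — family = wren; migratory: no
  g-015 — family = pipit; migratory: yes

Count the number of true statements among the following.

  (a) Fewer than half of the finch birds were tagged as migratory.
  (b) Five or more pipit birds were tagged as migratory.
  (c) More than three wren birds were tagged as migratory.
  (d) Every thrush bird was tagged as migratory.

(a) finch: |A| = 5, |A ∩ B| = 3; needs |A ∩ B| < |A ∖ B| — false.
(b) pipit: |A| = 8, |A ∩ B| = 5; needs |A ∩ B| ≥ 5 — true.
(c) wren: |A| = 7, |A ∩ B| = 4; needs |A ∩ B| > 3 — true.
(d) thrush: |A| = 9, |A ∩ B| = 9; needs A ⊆ B, i.e. every element of A is in B (|A ∖ B| = 0) — true.

3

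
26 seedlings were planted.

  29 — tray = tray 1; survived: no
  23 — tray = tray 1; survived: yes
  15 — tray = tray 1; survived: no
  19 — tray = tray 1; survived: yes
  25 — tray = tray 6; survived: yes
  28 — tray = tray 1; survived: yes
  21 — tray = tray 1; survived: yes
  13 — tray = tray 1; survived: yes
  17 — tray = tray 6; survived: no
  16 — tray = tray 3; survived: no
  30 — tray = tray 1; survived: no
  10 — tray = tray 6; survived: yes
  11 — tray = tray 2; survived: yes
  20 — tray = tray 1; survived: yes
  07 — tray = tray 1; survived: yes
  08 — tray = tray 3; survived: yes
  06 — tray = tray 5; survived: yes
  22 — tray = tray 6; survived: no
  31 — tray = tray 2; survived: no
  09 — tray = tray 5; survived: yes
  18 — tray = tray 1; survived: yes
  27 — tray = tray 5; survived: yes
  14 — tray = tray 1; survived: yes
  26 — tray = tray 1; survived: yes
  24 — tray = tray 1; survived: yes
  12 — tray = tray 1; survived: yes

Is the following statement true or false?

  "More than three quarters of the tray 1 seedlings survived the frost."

The determiner here denotes the relation: |A ∩ B| / |A| > 3/4.
|A| = 15, |A ∩ B| = 12, |A ∖ B| = 3.
|A ∩ B|/|A| = 12/15, so the statement is true.

True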